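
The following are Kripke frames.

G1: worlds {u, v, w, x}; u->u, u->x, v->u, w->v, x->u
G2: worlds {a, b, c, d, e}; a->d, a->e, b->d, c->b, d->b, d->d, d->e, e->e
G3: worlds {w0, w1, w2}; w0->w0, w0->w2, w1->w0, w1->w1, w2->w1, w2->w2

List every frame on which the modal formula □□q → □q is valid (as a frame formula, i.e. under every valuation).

G3

The schema corresponds to density: ∀x ∀y (Rxy → ∃z (Rxz ∧ Rzy)).
G1: fails — Rwv but no z with Rwz and Rzv.
G2: fails — Rcb but no z with Rcz and Rzb.
G3: satisfies the condition.
Valid on: G3.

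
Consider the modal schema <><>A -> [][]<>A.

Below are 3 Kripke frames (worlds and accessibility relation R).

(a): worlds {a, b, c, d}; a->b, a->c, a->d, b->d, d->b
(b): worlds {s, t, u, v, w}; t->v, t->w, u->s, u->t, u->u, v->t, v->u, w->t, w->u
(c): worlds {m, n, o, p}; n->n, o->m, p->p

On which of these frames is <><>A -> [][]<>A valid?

This is the axiom for a generalized confluence (Geach) condition; its first-order frame correspondent is forall x forall y forall z ((x R^2 y & x R^2 z) -> exists w (y = w & zRw)).
(a): fails — aR²b, aR²b but no w with b=w and bRw.
(b): fails — tR²t, tR²t but no w* with t=w* and tRw*.
(c): condition met.
Valid on: (c).

(c)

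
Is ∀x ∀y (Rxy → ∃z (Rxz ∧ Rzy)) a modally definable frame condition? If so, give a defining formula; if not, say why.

Yes: it is density, defined by the C4 schema □□p → □p.
Suppose □□p→□p is valid. Take Rxy and set V(p)={w : xR²w}. Then □□p at x, so □p at x, so p at y, i.e. ∃z(Rxz∧Rzy).

Definable; □□p → □p defines it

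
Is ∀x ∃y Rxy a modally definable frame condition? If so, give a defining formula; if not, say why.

Yes: it is seriality, defined by the D schema □q → ◇q.
Suppose □q→◇q is valid. At any x set V(q)=W. Then □q at x, so ◇q at x, so x has a successor.

Yes, by □q → ◇q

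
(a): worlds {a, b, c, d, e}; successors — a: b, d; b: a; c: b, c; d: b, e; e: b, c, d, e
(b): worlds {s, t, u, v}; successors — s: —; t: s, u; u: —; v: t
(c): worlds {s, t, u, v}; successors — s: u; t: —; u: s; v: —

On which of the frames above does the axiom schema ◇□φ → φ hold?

(c)

Frame correspondent (Sahlqvist): ∀x ∀y (Rxy → Ryx) — i.e. symmetry.
(a): fails — Reb but not Rbe.
(b): fails — Rtu but not Rut.
(c): holds.
Valid on: (c).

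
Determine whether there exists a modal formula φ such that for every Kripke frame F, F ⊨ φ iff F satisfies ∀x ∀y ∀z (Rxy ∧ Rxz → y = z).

The condition is partial functionality. A defining modal formula is ◇r → □r.
Suppose ◇r→□r is valid. Take Rxy, Rxz and set V(r)={y}. Then ◇r at x, so □r at x, so r at z, i.e. z=y.

Yes — defined by ◇r → □r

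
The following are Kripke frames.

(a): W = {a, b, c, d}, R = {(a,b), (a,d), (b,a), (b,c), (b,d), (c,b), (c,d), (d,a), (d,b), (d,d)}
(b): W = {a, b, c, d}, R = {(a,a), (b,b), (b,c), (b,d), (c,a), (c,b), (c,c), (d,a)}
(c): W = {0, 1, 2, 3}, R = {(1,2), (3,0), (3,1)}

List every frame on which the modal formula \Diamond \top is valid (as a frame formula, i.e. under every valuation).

(a), (b)

Frame correspondent (Sahlqvist): \forall x \exists y Rxy — i.e. seriality.
(a): satisfies the condition.
(b): satisfies the condition.
(c): fails — world 0 has no successor.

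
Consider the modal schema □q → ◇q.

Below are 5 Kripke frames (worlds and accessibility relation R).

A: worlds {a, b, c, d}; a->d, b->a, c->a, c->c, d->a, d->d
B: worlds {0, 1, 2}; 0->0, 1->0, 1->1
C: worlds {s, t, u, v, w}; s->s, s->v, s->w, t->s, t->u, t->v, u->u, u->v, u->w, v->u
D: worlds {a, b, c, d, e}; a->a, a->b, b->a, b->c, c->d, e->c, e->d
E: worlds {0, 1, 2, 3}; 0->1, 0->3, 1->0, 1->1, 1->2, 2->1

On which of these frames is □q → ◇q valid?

A

The schema corresponds to seriality: ∀x ∃y Rxy.
A: holds.
B: fails — world 2 has no successor.
C: fails — world w has no successor.
D: fails — world d has no successor.
E: fails — world 3 has no successor.
Valid on: A.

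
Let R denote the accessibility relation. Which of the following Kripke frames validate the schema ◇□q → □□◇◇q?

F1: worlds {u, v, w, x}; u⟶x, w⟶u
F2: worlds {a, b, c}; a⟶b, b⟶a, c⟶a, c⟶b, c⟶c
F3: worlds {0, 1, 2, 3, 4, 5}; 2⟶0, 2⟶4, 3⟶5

F3

This is the axiom for a generalized confluence (Geach) condition; its first-order frame correspondent is ∀x ∀y ∀z ((xRy ∧ xR²z) → ∃w (yRw ∧ zR²w)).
F1: fails — wRu, wR²x but no t with uRt and xR²t.
F2: fails — cRa, cR²a but no w with aRw and aR²w.
F3: holds.
Valid on: F3.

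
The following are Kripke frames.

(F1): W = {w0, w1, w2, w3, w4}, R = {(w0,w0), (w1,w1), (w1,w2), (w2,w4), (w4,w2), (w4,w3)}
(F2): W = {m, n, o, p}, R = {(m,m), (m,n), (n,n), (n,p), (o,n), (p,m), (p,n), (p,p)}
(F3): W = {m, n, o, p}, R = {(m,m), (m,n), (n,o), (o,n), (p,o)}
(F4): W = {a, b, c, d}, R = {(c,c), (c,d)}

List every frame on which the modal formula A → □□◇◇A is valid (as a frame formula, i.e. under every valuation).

Frame correspondent (Sahlqvist): ∀x ∀z (xR²z → ∃w (x = w ∧ zR²w)) — i.e. a generalized confluence (Geach) condition.
(F1): fails — w1R²w2 but no w with w1=w and w2R²w.
(F2): fails — oR²n but no w with o=w and nR²w.
(F3): fails — mR²n but no w with m=w and nR²w.
(F4): fails — cR²d but no w with c=w and dR²w.
Valid on no frame.

none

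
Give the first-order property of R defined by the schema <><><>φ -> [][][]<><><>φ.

This is a Sahlqvist (Geach-type) schema ◇^3□^0φ → □^3◇^3φ.
First-order correspondent: forall x forall y forall z ((x R^3 y & x R^3 z) -> exists w (y = w & z R^3 w)).

forall x forall y forall z ((x R^3 y & x R^3 z) -> exists w (y = w & z R^3 w))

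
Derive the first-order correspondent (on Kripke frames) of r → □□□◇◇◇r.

This is a Sahlqvist (Geach-type) schema ◇^0□^0r → □^3◇^3r.
Minimal-valuation argument: fix x; take any y with xR^0y and any z with xR^3z. Set V(r) to the set of worlds R-reachable from y in exactly 0 steps. Then □^0r holds at y, so the antecedent holds at x; validity forces ◇^3r at z, giving a w with zR^3w and yR^0w.
First-order correspondent: ∀x ∀z (xR³z → ∃w (x = w ∧ zR³w)).

∀x ∀z (xR³z → ∃w (x = w ∧ zR³w))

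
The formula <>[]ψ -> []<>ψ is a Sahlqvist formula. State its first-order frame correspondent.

convergence: forall x forall y forall z (Rxy & Rxz -> exists w (Ryw & Rzw))

Suppose ◇□ψ→□◇ψ is valid. Take Rxy, Rxz and set V(ψ)={w : Ryw}. Then □ψ at y so ◇□ψ at x, so □◇ψ at x, so ◇ψ at z, giving w with Rzw and Ryw.
Conversely, on a frame with convergence the schema holds at every world under every valuation.
So the correspondent is convergence.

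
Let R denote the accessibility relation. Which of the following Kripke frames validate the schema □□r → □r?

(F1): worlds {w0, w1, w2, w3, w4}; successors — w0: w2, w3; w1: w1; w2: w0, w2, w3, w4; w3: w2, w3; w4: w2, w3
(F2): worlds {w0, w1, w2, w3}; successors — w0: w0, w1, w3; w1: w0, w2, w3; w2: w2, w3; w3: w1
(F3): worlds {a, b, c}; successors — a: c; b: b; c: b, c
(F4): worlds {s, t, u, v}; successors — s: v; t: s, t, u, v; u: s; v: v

This is the axiom for density; its first-order frame correspondent is ∀x ∀y (Rxy → ∃z (Rxz ∧ Rzy)).
(F1): condition met.
(F2): fails — Rw3w1 but no z with Rw3z and Rzw1.
(F3): condition met.
(F4): fails — Rus but no z with Ruz and Rzs.

(F1), (F3)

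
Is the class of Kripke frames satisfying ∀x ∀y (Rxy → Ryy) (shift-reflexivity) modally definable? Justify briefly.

This is a Sahlqvist condition; the T□ axiom □(□p → p) defines it.
Suppose □(□p→p) is valid. Take Rxy and set V(p)={w : Ryw}. Then at y, □p holds; since □(□p→p) at x, □p→p at y, so p at y, i.e. Ryy.

Definable; □(□p → p) defines it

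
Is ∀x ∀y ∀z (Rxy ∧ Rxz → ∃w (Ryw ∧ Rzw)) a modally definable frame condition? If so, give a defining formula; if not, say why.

Yes — defined by ◇□r → □◇r

This is a Sahlqvist condition; the .2 axiom ◇□r → □◇r defines it.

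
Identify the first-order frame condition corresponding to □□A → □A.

This is the C4 axiom.
It corresponds to density: ∀x ∀y (Rxy → ∃z (Rxz ∧ Rzy)).

Density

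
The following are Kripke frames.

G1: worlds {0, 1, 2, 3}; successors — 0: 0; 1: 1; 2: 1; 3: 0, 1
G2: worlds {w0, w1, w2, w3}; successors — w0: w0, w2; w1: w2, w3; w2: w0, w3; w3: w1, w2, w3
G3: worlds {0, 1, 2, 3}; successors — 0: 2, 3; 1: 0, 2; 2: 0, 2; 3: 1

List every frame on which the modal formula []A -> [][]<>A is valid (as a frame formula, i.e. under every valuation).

The schema corresponds to a generalized confluence (Geach) condition: forall x forall z (x R^2 z -> exists w (xRw & zRw)).
G1: satisfies the condition.
G2: satisfies the condition.
G3: fails — 1R²3 but no w with 1Rw and 3Rw.
Valid on: G1, G2.

G1, G2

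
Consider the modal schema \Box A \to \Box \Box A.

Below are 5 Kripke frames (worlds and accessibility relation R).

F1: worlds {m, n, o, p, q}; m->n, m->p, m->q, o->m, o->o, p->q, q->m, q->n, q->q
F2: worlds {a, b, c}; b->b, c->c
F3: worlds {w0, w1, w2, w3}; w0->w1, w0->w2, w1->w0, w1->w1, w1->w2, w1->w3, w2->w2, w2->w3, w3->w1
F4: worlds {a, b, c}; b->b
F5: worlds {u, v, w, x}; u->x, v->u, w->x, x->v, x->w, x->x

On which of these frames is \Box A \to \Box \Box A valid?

F2, F4

The schema corresponds to transitivity: \forall x \forall y \forall z (Rxy \wedge Ryz \to Rxz).
F1: fails — Rom and Rmq but not Roq.
F2: ✓.
F3: fails — Rw3w1 and Rw1w2 but not Rw3w2.
F4: ✓.
F5: fails — Rwx and Rxw but not Rww.
Valid on: F2, F4.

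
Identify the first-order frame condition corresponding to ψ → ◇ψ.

Equivalently (dual form): □ψ → ψ.
Suppose □ψ→ψ is valid. At any x set V(ψ)={w : Rxw}. Then □ψ holds at x, so ψ holds at x, i.e. Rxx.
The converse is a direct semantic check.
So the correspondent is reflexivity.

reflexivity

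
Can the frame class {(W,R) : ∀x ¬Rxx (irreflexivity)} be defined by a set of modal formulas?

No

If a class were modally definable it would be closed under surjective bounded morphisms (Goldblatt–Thomason).
The 2-cycle (worlds a,b with a→b→a) is irreflexive, and the map sending every world to a single reflexive point • is a surjective bounded morphism (forth: every edge maps to (•,•); back: every world has a successor). So any modal formula valid on the 2-cycle is also valid on the reflexive point, which is not irreflexive.
So the class is not modally definable.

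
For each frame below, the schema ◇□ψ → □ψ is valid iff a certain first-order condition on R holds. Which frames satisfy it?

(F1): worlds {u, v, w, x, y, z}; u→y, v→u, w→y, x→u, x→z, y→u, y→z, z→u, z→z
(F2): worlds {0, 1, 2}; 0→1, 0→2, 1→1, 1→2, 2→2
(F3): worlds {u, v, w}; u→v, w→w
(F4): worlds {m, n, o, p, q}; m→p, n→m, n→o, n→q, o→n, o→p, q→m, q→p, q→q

none

Frame correspondent (Sahlqvist): ∀x ∀y ∀z (Rxy ∧ Rxz → Ryz) — i.e. the Euclidean property.
(F1): fails — Ruy and Ruy but not Ryy.
(F2): fails — R02 and R01 but not R21.
(F3): fails — Ruv and Ruv but not Rvv.
(F4): fails — Rmp and Rmp but not Rpp.
Valid on no frame.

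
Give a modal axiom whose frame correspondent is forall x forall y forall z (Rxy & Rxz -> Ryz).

The condition is the Euclidean property. The 5 schema ◇r → □◇r defines it.
Suppose ◇r→□◇r is valid. Take Rxy, Rxz and set V(r)={y}. Then ◇r at x, so □◇r at x, so ◇r at z, so some w with Rzw has r; w=y, i.e. Rzy. By symmetry of the argument, Ryz.

◇r → □◇r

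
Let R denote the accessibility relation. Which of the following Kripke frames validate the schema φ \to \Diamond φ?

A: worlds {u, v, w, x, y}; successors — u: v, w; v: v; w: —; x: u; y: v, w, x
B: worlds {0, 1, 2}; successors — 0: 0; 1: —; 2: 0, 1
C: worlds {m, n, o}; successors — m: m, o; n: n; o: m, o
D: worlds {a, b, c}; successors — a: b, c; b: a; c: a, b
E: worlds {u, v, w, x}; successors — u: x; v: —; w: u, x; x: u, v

The schema corresponds to reflexivity: \forall x Rxx.
A: fails — world u does not see itself.
B: fails — world 1 does not see itself.
C: satisfies the condition.
D: fails — world a does not see itself.
E: fails — world u does not see itself.

C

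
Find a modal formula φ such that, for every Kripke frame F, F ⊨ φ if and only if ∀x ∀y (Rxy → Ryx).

The condition is symmetry. The B schema s → □◇s defines it.
Suppose s→□◇s is valid. Take Rxy and set V(s)={x}. Then s at x, so □◇s at x, so ◇s at y, so some z with Ryz has s; z=x, i.e. Ryx.

s → □◇s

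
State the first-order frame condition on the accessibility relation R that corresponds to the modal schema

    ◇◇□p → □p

∀x ∀y ∀z ((xR²y ∧ xRz) → ∃w (yRw ∧ z = w))

This is a Sahlqvist (Geach-type) schema ◇^2□^1p → □^1◇^0p.
Minimal-valuation argument: fix x; take any y with xR^2y and any z with xR^1z. Set V(p) to the set of worlds R-reachable from y in exactly 1 step. Then □^1p holds at y, so the antecedent holds at x; validity forces ◇^0p at z, giving a w with zR^0w and yR^1w.
First-order correspondent: ∀x ∀y ∀z ((xR²y ∧ xRz) → ∃w (yRw ∧ z = w)).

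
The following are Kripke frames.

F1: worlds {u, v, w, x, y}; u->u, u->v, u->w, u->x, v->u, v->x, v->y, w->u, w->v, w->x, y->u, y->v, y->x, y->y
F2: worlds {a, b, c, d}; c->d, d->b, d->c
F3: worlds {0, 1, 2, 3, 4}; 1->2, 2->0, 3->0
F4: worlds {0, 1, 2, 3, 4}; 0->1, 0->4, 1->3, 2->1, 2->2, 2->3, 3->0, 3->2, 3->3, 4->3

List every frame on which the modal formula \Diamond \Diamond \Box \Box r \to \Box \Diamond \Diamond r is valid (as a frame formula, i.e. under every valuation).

This is the axiom for a generalized confluence (Geach) condition; its first-order frame correspondent is \forall x \forall y \forall z ((x R^2 y \wedge xRz) \to \exists w (y R^2 w \wedge z R^2 w)).
F1: fails — uR²u, uRx but no t with uR²t and xR²t.
F2: fails — cR²b, cRd but no w with bR²w and dR²w.
F3: fails — 1R²0, 1R2 but no w with 0R²w and 2R²w.
F4: ✓.

F4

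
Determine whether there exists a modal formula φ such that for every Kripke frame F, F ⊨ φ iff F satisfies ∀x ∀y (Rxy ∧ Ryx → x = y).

No — not modally definable

Any modally definable frame class is closed under surjective bounded morphisms.
The 8-cycle (worlds 0,1,2,3,4,5,6,7 with 0→1→2→3→4→5→6→7→0) is antisymmetric. Sending even-indexed worlds to • and odd-indexed worlds to ∘ is a surjective bounded morphism onto the two-world frame with •↔∘, which is not antisymmetric.
So no modal formula (or set of formulas) defines exactly the antisymmetric frames.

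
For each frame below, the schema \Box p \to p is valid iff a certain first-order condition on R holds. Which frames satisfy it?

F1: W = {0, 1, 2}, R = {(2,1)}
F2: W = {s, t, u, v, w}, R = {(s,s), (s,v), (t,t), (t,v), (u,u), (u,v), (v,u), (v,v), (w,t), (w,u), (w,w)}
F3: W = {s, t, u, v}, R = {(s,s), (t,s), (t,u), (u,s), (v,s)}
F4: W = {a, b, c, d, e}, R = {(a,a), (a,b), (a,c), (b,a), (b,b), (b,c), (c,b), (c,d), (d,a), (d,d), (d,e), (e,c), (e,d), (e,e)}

Frame correspondent (Sahlqvist): \forall x Rxx — i.e. reflexivity.
F1: fails — world 0 does not see itself.
F2: ✓.
F3: fails — world t does not see itself.
F4: fails — world c does not see itself.
Valid on: F2.

F2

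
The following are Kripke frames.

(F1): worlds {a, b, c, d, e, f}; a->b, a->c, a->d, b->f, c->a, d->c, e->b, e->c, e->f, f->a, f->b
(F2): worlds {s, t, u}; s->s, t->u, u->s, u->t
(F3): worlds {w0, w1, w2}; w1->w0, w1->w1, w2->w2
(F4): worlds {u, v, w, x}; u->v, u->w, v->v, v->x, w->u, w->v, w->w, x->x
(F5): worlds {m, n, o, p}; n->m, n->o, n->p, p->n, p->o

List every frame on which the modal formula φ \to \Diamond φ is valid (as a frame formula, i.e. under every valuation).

none

Frame correspondent (Sahlqvist): \forall x Rxx — i.e. reflexivity.
(F1): fails — world a does not see itself.
(F2): fails — world t does not see itself.
(F3): fails — world w0 does not see itself.
(F4): fails — world u does not see itself.
(F5): fails — world m does not see itself.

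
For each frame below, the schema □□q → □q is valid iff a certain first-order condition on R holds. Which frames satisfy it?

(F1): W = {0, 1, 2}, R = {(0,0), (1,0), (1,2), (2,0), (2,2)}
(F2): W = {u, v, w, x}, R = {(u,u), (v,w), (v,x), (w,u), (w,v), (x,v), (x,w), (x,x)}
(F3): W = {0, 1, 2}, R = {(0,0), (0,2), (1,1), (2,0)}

The schema corresponds to density: ∀x ∀y (Rxy → ∃z (Rxz ∧ Rzy)).
(F1): holds.
(F2): fails — Rwv but no z with Rwz and Rzv.
(F3): holds.
Valid on: (F1), (F3).

(F1), (F3)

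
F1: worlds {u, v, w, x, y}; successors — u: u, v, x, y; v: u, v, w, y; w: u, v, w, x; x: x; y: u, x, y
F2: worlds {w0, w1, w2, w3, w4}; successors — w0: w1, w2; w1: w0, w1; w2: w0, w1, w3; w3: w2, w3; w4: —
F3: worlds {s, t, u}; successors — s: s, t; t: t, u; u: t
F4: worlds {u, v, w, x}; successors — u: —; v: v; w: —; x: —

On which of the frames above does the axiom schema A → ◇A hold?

F1

This is the axiom for a generalized confluence (Geach) condition; its first-order frame correspondent is ∀x ∃w (x = w ∧ xRw).
F1: ✓.
F2: fails — at w0 but no w with w0=w and w0Rw.
F3: fails — at u but no w with u=w and uRw.
F4: fails — at u but no t with u=t and uRt.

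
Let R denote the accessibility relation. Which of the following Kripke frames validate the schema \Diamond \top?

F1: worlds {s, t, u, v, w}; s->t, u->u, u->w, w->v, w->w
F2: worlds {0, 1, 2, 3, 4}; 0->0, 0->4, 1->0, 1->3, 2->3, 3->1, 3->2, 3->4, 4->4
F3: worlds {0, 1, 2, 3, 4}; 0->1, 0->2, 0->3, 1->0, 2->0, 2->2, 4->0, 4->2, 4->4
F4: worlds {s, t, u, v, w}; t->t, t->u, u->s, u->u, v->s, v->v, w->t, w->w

F2

Frame correspondent (Sahlqvist): \forall x \exists y Rxy — i.e. seriality.
F1: fails — world t has no successor.
F2: satisfies the condition.
F3: fails — world 3 has no successor.
F4: fails — world s has no successor.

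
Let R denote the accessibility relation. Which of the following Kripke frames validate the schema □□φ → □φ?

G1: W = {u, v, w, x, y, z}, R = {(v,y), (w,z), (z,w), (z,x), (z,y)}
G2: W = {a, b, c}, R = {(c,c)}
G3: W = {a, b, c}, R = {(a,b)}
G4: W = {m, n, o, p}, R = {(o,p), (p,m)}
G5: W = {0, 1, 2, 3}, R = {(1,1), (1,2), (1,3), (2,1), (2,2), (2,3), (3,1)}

G2, G5

The schema corresponds to density: ∀x ∀y (Rxy → ∃z (Rxz ∧ Rzy)).
G1: fails — Rzx but no t with Rzt and Rtx.
G2: condition met.
G3: fails — Rab but no z with Raz and Rzb.
G4: fails — Rop but no z with Roz and Rzp.
G5: condition met.
Valid on: G2, G5.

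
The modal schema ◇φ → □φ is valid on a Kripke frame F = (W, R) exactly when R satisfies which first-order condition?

This schema is the CD axiom.
Its frame correspondent is partial functionality — ∀x ∀y ∀z (Rxy ∧ Rxz → y = z).

partial functionality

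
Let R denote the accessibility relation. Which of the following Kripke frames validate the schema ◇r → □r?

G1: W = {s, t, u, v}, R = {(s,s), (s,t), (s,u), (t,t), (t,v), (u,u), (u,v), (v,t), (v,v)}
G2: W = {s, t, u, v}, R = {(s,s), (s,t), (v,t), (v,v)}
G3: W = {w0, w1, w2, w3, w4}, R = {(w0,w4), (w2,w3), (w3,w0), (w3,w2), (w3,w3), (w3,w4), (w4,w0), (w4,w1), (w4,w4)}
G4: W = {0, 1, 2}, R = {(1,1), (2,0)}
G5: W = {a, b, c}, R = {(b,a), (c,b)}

G4, G5

Frame correspondent (Sahlqvist): ∀x ∀y ∀z (Rxy ∧ Rxz → y = z) — i.e. partial functionality.
G1: fails — s sees both s and t.
G2: fails — s sees both s and t.
G3: fails — w3 sees both w0 and w2.
G4: condition met.
G5: condition met.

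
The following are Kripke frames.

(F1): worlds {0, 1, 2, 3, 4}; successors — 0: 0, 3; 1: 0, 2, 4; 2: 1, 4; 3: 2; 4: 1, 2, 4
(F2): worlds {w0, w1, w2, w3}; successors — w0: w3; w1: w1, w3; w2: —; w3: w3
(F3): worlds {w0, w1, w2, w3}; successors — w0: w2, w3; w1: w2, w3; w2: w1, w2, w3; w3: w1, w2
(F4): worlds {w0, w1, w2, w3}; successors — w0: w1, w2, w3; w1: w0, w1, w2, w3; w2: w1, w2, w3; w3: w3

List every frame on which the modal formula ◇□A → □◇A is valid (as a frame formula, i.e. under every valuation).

(F2), (F3), (F4)

Frame correspondent (Sahlqvist): ∀x ∀y ∀z (Rxy ∧ Rxz → ∃w (Ryw ∧ Rzw)) — i.e. convergence.
(F1): fails — R00 and R03 but 0 and 3 have no common successor.
(F2): satisfies the condition.
(F3): satisfies the condition.
(F4): satisfies the condition.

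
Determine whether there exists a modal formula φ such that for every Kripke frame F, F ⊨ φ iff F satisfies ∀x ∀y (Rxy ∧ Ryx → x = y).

Modal frame validity is preserved under surjective bounded morphisms.
The 8-cycle (worlds a,b,c,d,e,f,g,h with a→b→c→d→e→f→g→h→a) is antisymmetric. Sending even-indexed worlds to a and odd-indexed worlds to b is a surjective bounded morphism onto the two-world frame with a↔b, which is not antisymmetric.
So no modal formula (or set of formulas) defines exactly the antisymmetric frames.

No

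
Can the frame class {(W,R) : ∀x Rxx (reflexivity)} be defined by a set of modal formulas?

Yes: it is reflexivity, defined by the T schema □p → p.
Suppose □p→p is valid. At any x set V(p)={w : Rxw}. Then □p holds at x, so p holds at x, i.e. Rxx.

Yes, by □p → p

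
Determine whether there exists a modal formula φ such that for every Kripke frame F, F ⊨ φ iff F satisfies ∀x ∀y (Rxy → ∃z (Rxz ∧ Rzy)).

Yes: it is density, defined by the C4 schema □□p → □p.

Definable; □□p → □p defines it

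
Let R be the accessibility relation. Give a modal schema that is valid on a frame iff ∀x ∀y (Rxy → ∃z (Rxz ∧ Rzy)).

□□q → □q

A defining formula is □□q → □q (the C4 axiom).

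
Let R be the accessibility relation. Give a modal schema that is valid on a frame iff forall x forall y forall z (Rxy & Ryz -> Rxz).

This is transitivity; the standard corresponding axiom is 4: □q → □□q.
Suppose □q→□□q is valid. Take Rxy, Ryz and set V(q)={w : Rxw}. Then □q at x, so □□q at x, so □q at y, so q at z, i.e. Rxz.

□q → □□q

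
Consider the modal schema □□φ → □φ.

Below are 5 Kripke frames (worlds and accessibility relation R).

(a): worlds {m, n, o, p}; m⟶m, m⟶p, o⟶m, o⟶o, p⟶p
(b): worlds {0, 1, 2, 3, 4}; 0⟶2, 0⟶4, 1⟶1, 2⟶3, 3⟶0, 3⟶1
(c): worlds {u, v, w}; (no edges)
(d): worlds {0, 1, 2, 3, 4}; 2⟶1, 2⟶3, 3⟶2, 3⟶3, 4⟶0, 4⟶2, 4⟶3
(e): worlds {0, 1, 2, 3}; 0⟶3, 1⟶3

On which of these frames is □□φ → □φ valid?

(a), (c)

The schema corresponds to density: ∀x ∀y (Rxy → ∃z (Rxz ∧ Rzy)).
(a): condition met.
(b): fails — R02 but no z with R0z and Rz2.
(c): condition met.
(d): fails — R40 but no z with R4z and Rz0.
(e): fails — R03 but no z with R0z and Rz3.
Valid on: (a), (c).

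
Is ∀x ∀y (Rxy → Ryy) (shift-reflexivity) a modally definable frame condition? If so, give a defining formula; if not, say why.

The condition is shift-reflexivity. A defining modal formula is □(□p → p).
Suppose □(□p→p) is valid. Take Rxy and set V(p)={w : Ryw}. Then at y, □p holds; since □(□p→p) at x, □p→p at y, so p at y, i.e. Ryy.

Definable; □(□p → p) defines it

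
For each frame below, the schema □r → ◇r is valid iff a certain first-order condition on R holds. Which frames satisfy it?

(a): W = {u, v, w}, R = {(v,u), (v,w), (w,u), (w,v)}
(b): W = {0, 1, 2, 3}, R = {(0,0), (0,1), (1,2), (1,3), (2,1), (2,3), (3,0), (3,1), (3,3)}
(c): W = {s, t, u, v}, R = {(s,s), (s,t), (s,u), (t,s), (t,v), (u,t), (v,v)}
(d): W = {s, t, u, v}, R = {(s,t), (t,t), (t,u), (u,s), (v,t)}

(b), (c), (d)

The schema corresponds to seriality: ∀x ∃y Rxy.
(a): fails — world u has no successor.
(b): condition met.
(c): condition met.
(d): condition met.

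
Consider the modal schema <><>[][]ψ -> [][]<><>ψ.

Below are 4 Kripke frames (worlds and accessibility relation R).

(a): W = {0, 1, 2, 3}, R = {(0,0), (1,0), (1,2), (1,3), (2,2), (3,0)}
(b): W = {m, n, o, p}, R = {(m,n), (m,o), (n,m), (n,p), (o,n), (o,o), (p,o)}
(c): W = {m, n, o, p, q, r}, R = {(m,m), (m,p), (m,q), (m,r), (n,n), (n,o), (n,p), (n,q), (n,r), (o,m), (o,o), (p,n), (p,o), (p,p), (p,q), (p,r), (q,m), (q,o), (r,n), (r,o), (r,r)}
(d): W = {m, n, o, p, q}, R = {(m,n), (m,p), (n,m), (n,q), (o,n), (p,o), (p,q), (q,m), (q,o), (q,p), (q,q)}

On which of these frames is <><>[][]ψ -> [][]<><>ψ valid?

The schema corresponds to a generalized confluence (Geach) condition: forall x forall y forall z ((x R^2 y & x R^2 z) -> exists w (y R^2 w & z R^2 w)).
(a): fails — 1R²0, 1R²2 but no w with 0R²w and 2R²w.
(b): holds.
(c): holds.
(d): holds.

(b), (c), (d)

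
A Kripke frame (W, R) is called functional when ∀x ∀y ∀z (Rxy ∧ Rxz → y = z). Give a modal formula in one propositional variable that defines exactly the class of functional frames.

The condition is partial functionality. The CD schema ◇s → □s defines it.
Suppose ◇s→□s is valid. Take Rxy, Rxz and set V(s)={y}. Then ◇s at x, so □s at x, so s at z, i.e. z=y.

◇s → □s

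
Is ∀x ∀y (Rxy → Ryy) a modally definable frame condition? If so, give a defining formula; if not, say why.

Yes — defined by □(□r → r)

The condition is shift-reflexivity. A defining modal formula is □(□r → r).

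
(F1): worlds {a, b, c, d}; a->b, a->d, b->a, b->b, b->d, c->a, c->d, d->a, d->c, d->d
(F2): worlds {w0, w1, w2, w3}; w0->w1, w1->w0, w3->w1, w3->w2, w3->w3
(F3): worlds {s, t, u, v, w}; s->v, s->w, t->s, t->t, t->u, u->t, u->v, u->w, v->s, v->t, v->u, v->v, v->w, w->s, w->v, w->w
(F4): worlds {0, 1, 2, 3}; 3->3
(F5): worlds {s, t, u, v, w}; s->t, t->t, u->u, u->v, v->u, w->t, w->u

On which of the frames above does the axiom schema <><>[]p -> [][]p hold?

The schema corresponds to a generalized confluence (Geach) condition: forall x forall y forall z ((x R^2 y & x R^2 z) -> exists w (yRw & z = w)).
(F1): fails — aR²a, aR²a but no w with aRw and a=w.
(F2): fails — w0R²w0, w0R²w0 but no w with w0Rw and w0=w.
(F3): fails — sR²s, sR²s but no w* with sRw* and s=w*.
(F4): holds.
(F5): fails — uR²v, uR²v but no w* with vRw* and v=w*.
Valid on: (F4).

(F4)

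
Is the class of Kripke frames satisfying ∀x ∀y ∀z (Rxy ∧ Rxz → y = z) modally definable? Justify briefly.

This is a Sahlqvist condition; the CD axiom ◇p → □p defines it.
Suppose ◇p→□p is valid. Take Rxy, Rxz and set V(p)={y}. Then ◇p at x, so □p at x, so p at z, i.e. z=y.

Yes — defined by ◇p → □p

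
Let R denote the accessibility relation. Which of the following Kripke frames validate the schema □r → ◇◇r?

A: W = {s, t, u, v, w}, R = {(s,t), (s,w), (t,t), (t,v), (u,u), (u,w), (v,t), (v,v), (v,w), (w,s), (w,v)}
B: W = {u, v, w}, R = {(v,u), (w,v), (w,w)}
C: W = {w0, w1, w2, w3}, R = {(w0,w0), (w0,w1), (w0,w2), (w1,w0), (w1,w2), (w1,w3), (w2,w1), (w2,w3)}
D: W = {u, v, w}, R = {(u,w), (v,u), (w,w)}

The schema corresponds to a generalized confluence (Geach) condition: ∀x ∃w (xRw ∧ xR²w).
A: satisfies the condition.
B: fails — at u but no t with uRt and uR²t.
C: fails — at w3 but no w with w3Rw and w3R²w.
D: fails — at v but no t with vRt and vR²t.

A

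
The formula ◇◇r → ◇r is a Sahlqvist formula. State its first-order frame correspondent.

Replacing r by ¬r and contraposing gives the equivalent schema □r → □□r.
Suppose □r→□□r is valid. Take Rxy, Ryz and set V(r)={w : Rxw}. Then □r at x, so □□r at x, so □r at y, so r at z, i.e. Rxz.

transitivity: ∀x ∀y ∀z (Rxy ∧ Ryz → Rxz)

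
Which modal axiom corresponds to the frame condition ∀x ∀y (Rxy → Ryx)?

ψ → □◇ψ

This is symmetry; the standard corresponding axiom is B: ψ → □◇ψ.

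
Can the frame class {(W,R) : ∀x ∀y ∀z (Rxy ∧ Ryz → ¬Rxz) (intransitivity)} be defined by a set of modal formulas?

Any modally definable frame class is closed under surjective bounded morphisms.
The 7-cycle (worlds s,t,u,v,w,x,y with s→t→u→v→w→x→y→s) is intransitive. Mapping every world to a single reflexive point • is a surjective bounded morphism; the reflexive point is not intransitive (R••∧R•• but R••).
So the class is not modally definable.

No — not modally definable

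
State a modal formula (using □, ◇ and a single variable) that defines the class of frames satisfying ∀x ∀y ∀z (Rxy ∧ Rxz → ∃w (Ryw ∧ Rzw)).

◇□p → □◇p

A defining formula is ◇□p → □◇p (the .2 axiom).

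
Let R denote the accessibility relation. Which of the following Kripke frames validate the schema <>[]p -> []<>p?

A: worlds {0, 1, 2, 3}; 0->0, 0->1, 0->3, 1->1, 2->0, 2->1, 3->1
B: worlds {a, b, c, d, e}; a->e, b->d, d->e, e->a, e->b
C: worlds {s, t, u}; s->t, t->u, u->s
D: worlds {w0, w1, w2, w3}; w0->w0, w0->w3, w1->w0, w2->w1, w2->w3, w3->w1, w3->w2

This is the axiom for convergence; its first-order frame correspondent is forall x forall y forall z (Rxy & Rxz -> exists w (Ryw & Rzw)).
A: holds.
B: fails — Reb and Rea but b and a have no common successor.
C: holds.
D: fails — Rw0w0 and Rw0w3 but w0 and w3 have no common successor.
Valid on: A, C.

A, C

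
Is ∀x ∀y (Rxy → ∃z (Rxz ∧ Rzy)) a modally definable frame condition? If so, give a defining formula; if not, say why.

The condition is density. A defining modal formula is □□q → □q.
Suppose □□q→□q is valid. Take Rxy and set V(q)={w : xR²w}. Then □□q at x, so □q at x, so q at y, i.e. ∃z(Rxz∧Rzy).

Yes, by □□q → □q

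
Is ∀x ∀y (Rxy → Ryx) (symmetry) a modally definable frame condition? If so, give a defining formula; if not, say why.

The condition is symmetry. A defining modal formula is p → □◇p.
Suppose p→□◇p is valid. Take Rxy and set V(p)={x}. Then p at x, so □◇p at x, so ◇p at y, so some z with Ryz has p; z=x, i.e. Ryx.

Yes — defined by p → □◇p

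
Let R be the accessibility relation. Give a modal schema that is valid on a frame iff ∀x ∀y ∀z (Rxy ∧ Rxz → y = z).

This is partial functionality; the standard corresponding axiom is CD: ◇q → □q.
Suppose ◇q→□q is valid. Take Rxy, Rxz and set V(q)={y}. Then ◇q at x, so □q at x, so q at z, i.e. z=y.

◇q → □q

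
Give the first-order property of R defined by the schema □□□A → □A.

∀x ∀z (xRz → ∃w (xR³w ∧ z = w))

This is a Sahlqvist (Geach-type) schema ◇^0□^3A → □^1◇^0A.
First-order correspondent: ∀x ∀z (xRz → ∃w (xR³w ∧ z = w)).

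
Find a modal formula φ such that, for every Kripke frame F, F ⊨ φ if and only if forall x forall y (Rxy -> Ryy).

□(□q → q)

The condition is shift-reflexivity. The T□ schema □(□q → q) defines it.
Suppose □(□q→q) is valid. Take Rxy and set V(q)={w : Ryw}. Then at y, □q holds; since □(□q→q) at x, □q→q at y, so q at y, i.e. Ryy.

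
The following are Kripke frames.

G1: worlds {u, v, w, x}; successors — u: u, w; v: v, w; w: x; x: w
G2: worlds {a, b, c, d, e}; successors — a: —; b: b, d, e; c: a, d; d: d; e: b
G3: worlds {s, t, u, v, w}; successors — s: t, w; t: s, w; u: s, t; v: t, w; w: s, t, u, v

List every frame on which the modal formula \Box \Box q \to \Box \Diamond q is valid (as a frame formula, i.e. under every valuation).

Frame correspondent (Sahlqvist): \forall x \forall z (xRz \to \exists w (x R^2 w \wedge zRw)) — i.e. a generalized confluence (Geach) condition.
G1: ✓.
G2: fails — cRa but no w with cR²w and aRw.
G3: ✓.
Valid on: G1, G3.

G1, G3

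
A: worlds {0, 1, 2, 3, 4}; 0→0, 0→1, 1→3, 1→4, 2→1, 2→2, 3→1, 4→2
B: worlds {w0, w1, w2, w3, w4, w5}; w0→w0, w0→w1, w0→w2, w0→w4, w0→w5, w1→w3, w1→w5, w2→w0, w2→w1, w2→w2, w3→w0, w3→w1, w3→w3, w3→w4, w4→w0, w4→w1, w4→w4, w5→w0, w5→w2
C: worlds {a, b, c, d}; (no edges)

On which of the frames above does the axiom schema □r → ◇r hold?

This is the axiom for seriality; its first-order frame correspondent is ∀x ∃y Rxy.
A: holds.
B: holds.
C: fails — world a has no successor.

A, B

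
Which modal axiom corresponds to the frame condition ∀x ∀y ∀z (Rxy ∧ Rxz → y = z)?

◇q → □q

This is partial functionality; the standard corresponding axiom is CD: ◇q → □q.
Suppose ◇q→□q is valid. Take Rxy, Rxz and set V(q)={y}. Then ◇q at x, so □q at x, so q at z, i.e. z=y.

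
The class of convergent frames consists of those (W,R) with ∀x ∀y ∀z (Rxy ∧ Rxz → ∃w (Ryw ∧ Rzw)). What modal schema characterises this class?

◇□r → □◇r

The condition is convergence. The .2 schema ◇□r → □◇r defines it.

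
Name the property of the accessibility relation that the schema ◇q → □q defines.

Partial functionality

Suppose ◇q→□q is valid. Take Rxy, Rxz and set V(q)={y}. Then ◇q at x, so □q at x, so q at z, i.e. z=y.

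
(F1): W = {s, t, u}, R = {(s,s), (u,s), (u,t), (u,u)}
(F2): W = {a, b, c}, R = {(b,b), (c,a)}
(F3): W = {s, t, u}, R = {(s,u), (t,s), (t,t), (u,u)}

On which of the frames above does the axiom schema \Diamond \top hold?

This is the axiom for seriality; its first-order frame correspondent is \forall x \exists y Rxy.
(F1): fails — world t has no successor.
(F2): fails — world a has no successor.
(F3): condition met.

(F3)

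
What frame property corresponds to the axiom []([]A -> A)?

shift-reflexivity

This schema is the T□ axiom.
It corresponds to shift-reflexivity: forall x forall y (Rxy -> Ryy).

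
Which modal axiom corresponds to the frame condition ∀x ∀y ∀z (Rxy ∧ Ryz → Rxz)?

A defining formula is □r → □□r (the 4 axiom).
Suppose □r→□□r is valid. Take Rxy, Ryz and set V(r)={w : Rxw}. Then □r at x, so □□r at x, so □r at y, so r at z, i.e. Rxz.

□r → □□r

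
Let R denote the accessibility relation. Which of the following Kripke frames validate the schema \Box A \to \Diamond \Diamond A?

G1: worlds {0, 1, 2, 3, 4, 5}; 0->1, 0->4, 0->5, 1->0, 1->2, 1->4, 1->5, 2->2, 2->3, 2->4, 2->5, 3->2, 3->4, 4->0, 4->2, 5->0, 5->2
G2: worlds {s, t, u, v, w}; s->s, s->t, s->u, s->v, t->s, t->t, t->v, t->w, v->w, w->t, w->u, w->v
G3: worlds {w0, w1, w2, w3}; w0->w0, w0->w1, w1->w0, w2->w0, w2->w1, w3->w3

G1, G3

The schema corresponds to a generalized confluence (Geach) condition: \forall x \exists w (xRw \wedge x R^2 w).
G1: condition met.
G2: fails — at u but no w* with uRw* and uR²w*.
G3: condition met.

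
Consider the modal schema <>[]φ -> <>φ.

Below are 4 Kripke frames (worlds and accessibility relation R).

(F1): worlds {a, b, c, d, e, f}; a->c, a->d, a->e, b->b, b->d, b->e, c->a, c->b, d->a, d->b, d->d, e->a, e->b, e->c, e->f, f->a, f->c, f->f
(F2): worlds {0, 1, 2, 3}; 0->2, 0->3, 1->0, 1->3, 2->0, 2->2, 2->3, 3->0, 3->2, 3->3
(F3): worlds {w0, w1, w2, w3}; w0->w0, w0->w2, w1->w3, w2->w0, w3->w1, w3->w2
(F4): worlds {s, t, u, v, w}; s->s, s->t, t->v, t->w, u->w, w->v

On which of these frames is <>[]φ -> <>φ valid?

Frame correspondent (Sahlqvist): forall x forall y (xRy -> exists w (yRw & xRw)) — i.e. a generalized confluence (Geach) condition.
(F1): fails — aRc but no w with cRw and aRw.
(F2): satisfies the condition.
(F3): fails — w1Rw3 but no w with w3Rw and w1Rw.
(F4): fails — sRt but no w* with tRw* and sRw*.

(F2)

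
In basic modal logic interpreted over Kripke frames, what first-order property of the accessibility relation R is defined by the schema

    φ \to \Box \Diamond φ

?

symmetry: \forall x \forall y (Rxy \to Ryx)

Suppose φ→□◇φ is valid. Take Rxy and set V(φ)={x}. Then φ at x, so □◇φ at x, so ◇φ at y, so some z with Ryz has φ; z=x, i.e. Ryx.
Conversely, any frame satisfying \forall x \forall y (Rxy \to Ryx) validates the schema.
Frame condition: \forall x \forall y (Rxy \to Ryx).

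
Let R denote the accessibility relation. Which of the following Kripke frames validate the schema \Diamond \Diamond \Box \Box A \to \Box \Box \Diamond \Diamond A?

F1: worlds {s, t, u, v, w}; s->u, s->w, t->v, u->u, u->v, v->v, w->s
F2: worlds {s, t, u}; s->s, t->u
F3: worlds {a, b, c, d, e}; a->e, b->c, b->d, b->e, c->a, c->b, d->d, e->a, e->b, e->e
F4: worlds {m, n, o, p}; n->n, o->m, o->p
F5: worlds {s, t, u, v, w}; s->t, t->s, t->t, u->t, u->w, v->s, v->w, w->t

This is the axiom for a generalized confluence (Geach) condition; its first-order frame correspondent is \forall x \forall y \forall z ((x R^2 y \wedge x R^2 z) \to \exists w (y R^2 w \wedge z R^2 w)).
F1: condition met.
F2: condition met.
F3: fails — bR²a, bR²d but no w with aR²w and dR²w.
F4: condition met.
F5: condition met.

F1, F2, F4, F5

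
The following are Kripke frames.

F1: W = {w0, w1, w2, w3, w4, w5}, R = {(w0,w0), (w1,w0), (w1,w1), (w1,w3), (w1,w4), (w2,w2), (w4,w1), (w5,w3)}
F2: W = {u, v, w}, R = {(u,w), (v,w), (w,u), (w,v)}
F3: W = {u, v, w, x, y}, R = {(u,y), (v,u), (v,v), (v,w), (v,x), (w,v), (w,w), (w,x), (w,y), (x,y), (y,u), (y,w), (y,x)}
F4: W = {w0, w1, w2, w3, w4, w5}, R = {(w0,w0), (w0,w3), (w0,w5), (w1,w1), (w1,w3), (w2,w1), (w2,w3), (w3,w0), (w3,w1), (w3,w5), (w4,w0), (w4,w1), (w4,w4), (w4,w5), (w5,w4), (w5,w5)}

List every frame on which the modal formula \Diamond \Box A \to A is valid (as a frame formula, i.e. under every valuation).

This is the axiom for symmetry; its first-order frame correspondent is \forall x \forall y (Rxy \to Ryx).
F1: fails — Rw1w0 but not Rw0w1.
F2: condition met.
F3: fails — Rwx but not Rxw.
F4: fails — Rw3w5 but not Rw5w3.

F2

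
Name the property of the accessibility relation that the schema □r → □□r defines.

transitivity

This is the 4 axiom.
Its frame correspondent is transitivity — ∀x ∀y ∀z (Rxy ∧ Ryz → Rxz).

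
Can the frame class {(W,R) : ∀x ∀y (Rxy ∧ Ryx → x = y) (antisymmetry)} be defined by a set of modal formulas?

No

Any modally definable frame class is closed under surjective bounded morphisms.
The 8-cycle (worlds w0,w1,w2,w3,w4,w5,w6,w7 with w0→w1→w2→w3→w4→w5→w6→w7→w0) is antisymmetric. Sending even-indexed worlds to a and odd-indexed worlds to b is a surjective bounded morphism onto the two-world frame with a↔b, which is not antisymmetric.
So the class is not modally definable.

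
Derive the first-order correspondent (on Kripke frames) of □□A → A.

This is a Sahlqvist (Geach-type) schema ◇^0□^2A → □^0◇^0A.
Minimal-valuation argument: fix x; take any y with xR^0y and any z with xR^0z. Set V(A) to the set of worlds R-reachable from y in exactly 2 steps. Then □^2A holds at y, so the antecedent holds at x; validity forces ◇^0A at z, giving a w with zR^0w and yR^2w.
First-order correspondent: ∀x ∃w (xR²w ∧ x = w).

∀x ∃w (xR²w ∧ x = w)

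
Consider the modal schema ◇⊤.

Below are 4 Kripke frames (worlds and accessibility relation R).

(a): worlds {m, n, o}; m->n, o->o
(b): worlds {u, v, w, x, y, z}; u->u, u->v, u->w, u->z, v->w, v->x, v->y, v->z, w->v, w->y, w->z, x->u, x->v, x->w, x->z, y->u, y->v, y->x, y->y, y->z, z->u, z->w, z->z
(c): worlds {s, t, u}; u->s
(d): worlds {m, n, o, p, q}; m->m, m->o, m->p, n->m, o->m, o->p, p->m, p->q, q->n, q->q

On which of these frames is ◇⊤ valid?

Frame correspondent (Sahlqvist): ∀x ∃y Rxy — i.e. seriality.
(a): fails — world n has no successor.
(b): ✓.
(c): fails — world s has no successor.
(d): ✓.
Valid on: (b), (d).

(b), (d)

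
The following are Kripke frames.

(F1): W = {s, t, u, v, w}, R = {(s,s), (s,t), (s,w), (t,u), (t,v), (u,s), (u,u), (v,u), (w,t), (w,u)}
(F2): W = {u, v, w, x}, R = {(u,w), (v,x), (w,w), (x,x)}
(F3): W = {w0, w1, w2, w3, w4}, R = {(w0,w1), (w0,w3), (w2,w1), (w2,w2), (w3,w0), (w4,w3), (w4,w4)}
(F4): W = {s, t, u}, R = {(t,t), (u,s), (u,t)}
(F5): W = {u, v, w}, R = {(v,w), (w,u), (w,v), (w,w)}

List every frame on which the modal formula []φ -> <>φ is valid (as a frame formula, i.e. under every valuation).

(F1), (F2)

The schema corresponds to seriality: forall x exists y Rxy.
(F1): holds.
(F2): holds.
(F3): fails — world w1 has no successor.
(F4): fails — world s has no successor.
(F5): fails — world u has no successor.
Valid on: (F1), (F2).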